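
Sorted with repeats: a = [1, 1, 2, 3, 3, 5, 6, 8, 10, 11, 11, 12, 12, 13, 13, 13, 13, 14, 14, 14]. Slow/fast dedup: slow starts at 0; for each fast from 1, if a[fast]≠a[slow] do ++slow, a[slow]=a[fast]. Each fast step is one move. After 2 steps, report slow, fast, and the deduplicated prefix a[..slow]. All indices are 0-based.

slow=1, fast=3, prefix=[1, 2]

(s=0,f=1) a[fast]=1=a[slow] dup → fast++
(s=0,f=2) a[fast]=2≠a[slow]=1 write a[1]=2 → slow++,fast++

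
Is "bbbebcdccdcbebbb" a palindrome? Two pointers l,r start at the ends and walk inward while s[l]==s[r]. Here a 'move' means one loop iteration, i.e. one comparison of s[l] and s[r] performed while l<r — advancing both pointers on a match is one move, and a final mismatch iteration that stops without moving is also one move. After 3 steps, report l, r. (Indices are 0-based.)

l=3, r=12

[0,15] 'b'=='b' → l++,r--
[1,14] 'b'=='b' → l++,r--
[2,13] 'b'=='b' → l++,r--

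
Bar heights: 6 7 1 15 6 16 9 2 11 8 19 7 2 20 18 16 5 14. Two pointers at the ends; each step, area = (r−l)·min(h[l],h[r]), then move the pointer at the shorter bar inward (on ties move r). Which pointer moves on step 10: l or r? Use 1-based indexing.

l

l=1 r=18: min(6,14)*17=102 best=102 *, l++
l=2 r=18: min(7,14)*16=112 best=112 *, l++
l=3 r=18: min(1,14)*15=15 best=112, l++
l=4 r=18: min(15,14)*14=196 best=196 *, r--
l=4 r=17: min(15,5)*13=65 best=196, r--
l=4 r=16: min(15,16)*12=180 best=196, l++
l=5 r=16: min(6,16)*11=66 best=196, l++
l=6 r=16: min(16,16)*10=160 best=196, r--
l=6 r=15: min(16,18)*9=144 best=196, l++
l=7 r=15: min(9,18)*8=72 best=196, l++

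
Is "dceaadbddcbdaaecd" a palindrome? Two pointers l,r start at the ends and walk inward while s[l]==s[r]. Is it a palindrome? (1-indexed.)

[1,17] 'd'=='d' → l++,r--
[2,16] 'c'=='c' → l++,r--
[3,15] 'e'=='e' → l++,r--
[4,14] 'a'=='a' → l++,r--
[5,13] 'a'=='a' → l++,r--
[6,12] 'd'=='d' → l++,r--
[7,11] 'b'=='b' → l++,r--
[8,10] 'd'!='c' → stop

not a palindrome (mismatch at 8,10)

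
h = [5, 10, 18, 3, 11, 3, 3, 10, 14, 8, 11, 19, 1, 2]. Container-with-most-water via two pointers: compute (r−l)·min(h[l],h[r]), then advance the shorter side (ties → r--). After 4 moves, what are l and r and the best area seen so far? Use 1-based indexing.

l=3, r=12, best area=100

[1,14] min(5,2)*13=26 best=26 * → r--
[1,13] min(5,1)*12=12 best=26 → r--
[1,12] min(5,19)*11=55 best=55 * → l++
[2,12] min(10,19)*10=100 best=100 * → l++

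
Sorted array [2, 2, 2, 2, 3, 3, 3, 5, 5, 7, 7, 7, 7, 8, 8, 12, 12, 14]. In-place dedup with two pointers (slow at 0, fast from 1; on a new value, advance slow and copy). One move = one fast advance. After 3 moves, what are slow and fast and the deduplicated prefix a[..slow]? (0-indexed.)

(s=0,f=1) a[fast]=2=a[slow] dup → fast++
(s=0,f=2) a[fast]=2=a[slow] dup → fast++
(s=0,f=3) a[fast]=2=a[slow] dup → fast++

slow=0, fast=4, prefix=[2]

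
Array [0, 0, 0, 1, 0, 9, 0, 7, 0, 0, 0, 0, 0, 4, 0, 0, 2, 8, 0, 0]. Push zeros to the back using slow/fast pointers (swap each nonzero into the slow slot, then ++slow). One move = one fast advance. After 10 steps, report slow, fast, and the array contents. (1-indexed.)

slow=4, fast=11, a=[1, 9, 7, 0, 0, 0, 0, 0, 0, 0, 0, 0, 0, 4, 0, 0, 2, 8, 0, 0]

slow=1 fast=1: a[fast]=0, fast++
slow=1 fast=2: a[fast]=0, fast++
slow=1 fast=3: a[fast]=0, fast++
slow=1 fast=4: a[fast]=1≠0 swap→a[1]=1, slow++,fast++
slow=2 fast=5: a[fast]=0, fast++
slow=2 fast=6: a[fast]=9≠0 swap→a[2]=9, slow++,fast++
slow=3 fast=7: a[fast]=0, fast++
slow=3 fast=8: a[fast]=7≠0 swap→a[3]=7, slow++,fast++
slow=4 fast=9: a[fast]=0, fast++
slow=4 fast=10: a[fast]=0, fast++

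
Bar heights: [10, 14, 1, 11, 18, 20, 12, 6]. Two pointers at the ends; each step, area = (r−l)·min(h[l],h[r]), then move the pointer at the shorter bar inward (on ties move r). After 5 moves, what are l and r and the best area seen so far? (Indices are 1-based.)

l=4, r=6, best area=60

[1,8] min(10,6)*7=42 best=42 * → r--
[1,7] min(10,12)*6=60 best=60 * → l++
[2,7] min(14,12)*5=60 best=60 → r--
[2,6] min(14,20)*4=56 best=60 → l++
[3,6] min(1,20)*3=3 best=60 → l++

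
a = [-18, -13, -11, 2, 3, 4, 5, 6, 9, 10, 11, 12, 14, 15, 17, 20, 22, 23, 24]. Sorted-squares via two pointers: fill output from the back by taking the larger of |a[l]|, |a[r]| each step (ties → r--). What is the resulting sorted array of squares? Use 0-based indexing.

[0,18] |-18|<=|24| out[18]=576 → r--
[0,17] |-18|<=|23| out[17]=529 → r--
[0,16] |-18|<=|22| out[16]=484 → r--
[0,15] |-18|<=|20| out[15]=400 → r--
[0,14] |-18|>|17| out[14]=324 → l++
[1,14] |-13|<=|17| out[13]=289 → r--
[1,13] |-13|<=|15| out[12]=225 → r--
[1,12] |-13|<=|14| out[11]=196 → r--
[1,11] |-13|>|12| out[10]=169 → l++
[2,11] |-11|<=|12| out[9]=144 → r--
[2,10] |-11|<=|11| out[8]=121 → r--
[2,9] |-11|>|10| out[7]=121 → l++
[3,9] |2|<=|10| out[6]=100 → r--
[3,8] |2|<=|9| out[5]=81 → r--
[3,7] |2|<=|6| out[4]=36 → r--
[3,6] |2|<=|5| out[3]=25 → r--
[3,5] |2|<=|4| out[2]=16 → r--
[3,4] |2|<=|3| out[1]=9 → r--
[3,3] |2|<=|2| out[0]=4 → r--

[4, 9, 16, 25, 36, 81, 100, 121, 121, 144, 169, 196, 225, 289, 324, 400, 484, 529, 576]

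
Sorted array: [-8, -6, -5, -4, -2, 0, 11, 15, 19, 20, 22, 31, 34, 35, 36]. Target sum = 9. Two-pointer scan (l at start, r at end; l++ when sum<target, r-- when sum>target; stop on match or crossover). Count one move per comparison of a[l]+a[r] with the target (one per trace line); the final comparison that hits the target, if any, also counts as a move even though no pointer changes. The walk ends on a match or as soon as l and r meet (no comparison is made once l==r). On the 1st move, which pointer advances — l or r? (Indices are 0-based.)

[0,14] -8+36=28 >9 → r--

r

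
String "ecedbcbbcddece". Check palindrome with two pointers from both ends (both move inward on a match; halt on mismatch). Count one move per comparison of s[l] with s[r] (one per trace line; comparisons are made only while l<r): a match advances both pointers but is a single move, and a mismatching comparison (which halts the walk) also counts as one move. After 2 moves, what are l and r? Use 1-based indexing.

l=3, r=12

l=1 r=14: 'e'=='e', l++,r--
l=2 r=13: 'c'=='c', l++,r--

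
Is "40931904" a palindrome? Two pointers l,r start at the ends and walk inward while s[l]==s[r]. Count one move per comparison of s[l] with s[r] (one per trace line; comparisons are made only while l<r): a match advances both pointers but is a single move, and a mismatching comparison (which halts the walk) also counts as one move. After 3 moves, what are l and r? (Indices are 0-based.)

l=3, r=4

l=0 r=7: '4'=='4', l++,r--
l=1 r=6: '0'=='0', l++,r--
l=2 r=5: '9'=='9', l++,r--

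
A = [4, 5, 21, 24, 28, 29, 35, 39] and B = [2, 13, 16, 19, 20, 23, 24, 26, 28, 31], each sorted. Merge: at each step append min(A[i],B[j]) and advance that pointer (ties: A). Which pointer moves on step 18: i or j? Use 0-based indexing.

i

[i=0,j=0] A[i]=4>B[j]=2 take 2 → j++
[i=0,j=1] A[i]=4<=B[j]=13 take 4 → i++
[i=1,j=1] A[i]=5<=B[j]=13 take 5 → i++
[i=2,j=1] A[i]=21>B[j]=13 take 13 → j++
[i=2,j=2] A[i]=21>B[j]=16 take 16 → j++
[i=2,j=3] A[i]=21>B[j]=19 take 19 → j++
[i=2,j=4] A[i]=21>B[j]=20 take 20 → j++
[i=2,j=5] A[i]=21<=B[j]=23 take 21 → i++
[i=3,j=5] A[i]=24>B[j]=23 take 23 → j++
[i=3,j=6] A[i]=24<=B[j]=24 take 24 → i++
[i=4,j=6] A[i]=28>B[j]=24 take 24 → j++
[i=4,j=7] A[i]=28>B[j]=26 take 26 → j++
[i=4,j=8] A[i]=28<=B[j]=28 take 28 → i++
[i=5,j=8] A[i]=29>B[j]=28 take 28 → j++
[i=5,j=9] A[i]=29<=B[j]=31 take 29 → i++
[i=6,j=9] A[i]=35>B[j]=31 take 31 → j++
[i=6,j=10] B done, take A[i]=35 → i++
[i=7,j=10] B done, take A[i]=39 → i++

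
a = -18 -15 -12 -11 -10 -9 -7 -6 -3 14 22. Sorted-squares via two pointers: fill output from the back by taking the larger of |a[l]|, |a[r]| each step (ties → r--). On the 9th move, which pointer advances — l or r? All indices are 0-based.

l

l=0 r=10: |-18|<=|22| out[10]=484, r--
l=0 r=9: |-18|>|14| out[9]=324, l++
l=1 r=9: |-15|>|14| out[8]=225, l++
l=2 r=9: |-12|<=|14| out[7]=196, r--
l=2 r=8: |-12|>|-3| out[6]=144, l++
l=3 r=8: |-11|>|-3| out[5]=121, l++
l=4 r=8: |-10|>|-3| out[4]=100, l++
l=5 r=8: |-9|>|-3| out[3]=81, l++
l=6 r=8: |-7|>|-3| out[2]=49, l++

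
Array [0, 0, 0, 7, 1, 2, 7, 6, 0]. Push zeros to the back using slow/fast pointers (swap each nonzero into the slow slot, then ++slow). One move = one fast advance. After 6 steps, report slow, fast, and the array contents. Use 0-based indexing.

(s=0,f=0) a[fast]=0 → fast++
(s=0,f=1) a[fast]=0 → fast++
(s=0,f=2) a[fast]=0 → fast++
(s=0,f=3) a[fast]=7≠0 swap→a[0]=7 → slow++,fast++
(s=1,f=4) a[fast]=1≠0 swap→a[1]=1 → slow++,fast++
(s=2,f=5) a[fast]=2≠0 swap→a[2]=2 → slow++,fast++

slow=3, fast=6, a=[7, 1, 2, 0, 0, 0, 7, 6, 0]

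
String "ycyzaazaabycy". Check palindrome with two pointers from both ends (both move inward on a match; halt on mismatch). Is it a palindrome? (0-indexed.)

not a palindrome (mismatch at 3,9)

l=0 r=12: 'y'=='y', l++,r--
l=1 r=11: 'c'=='c', l++,r--
l=2 r=10: 'y'=='y', l++,r--
l=3 r=9: 'z'!='b', stop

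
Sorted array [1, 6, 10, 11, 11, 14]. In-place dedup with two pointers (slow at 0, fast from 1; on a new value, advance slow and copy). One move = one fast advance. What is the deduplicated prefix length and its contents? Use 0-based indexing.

slow=0 fast=1: a[fast]=6≠a[slow]=1 write a[1]=6, slow++,fast++
slow=1 fast=2: a[fast]=10≠a[slow]=6 write a[2]=10, slow++,fast++
slow=2 fast=3: a[fast]=11≠a[slow]=10 write a[3]=11, slow++,fast++
slow=3 fast=4: a[fast]=11=a[slow] dup, fast++
slow=3 fast=5: a[fast]=14≠a[slow]=11 write a[4]=14, slow++,fast++

length 5; prefix = [1, 6, 10, 11, 14]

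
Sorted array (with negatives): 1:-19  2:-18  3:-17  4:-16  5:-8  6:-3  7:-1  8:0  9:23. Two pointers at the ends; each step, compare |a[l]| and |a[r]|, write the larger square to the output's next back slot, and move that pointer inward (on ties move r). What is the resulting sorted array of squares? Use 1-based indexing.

l=1 r=9: |-19|<=|23| out[9]=529, r--
l=1 r=8: |-19|>|0| out[8]=361, l++
l=2 r=8: |-18|>|0| out[7]=324, l++
l=3 r=8: |-17|>|0| out[6]=289, l++
l=4 r=8: |-16|>|0| out[5]=256, l++
l=5 r=8: |-8|>|0| out[4]=64, l++
l=6 r=8: |-3|>|0| out[3]=9, l++
l=7 r=8: |-1|>|0| out[2]=1, l++
l=8 r=8: |0|<=|0| out[1]=0, r--

[0, 1, 9, 64, 256, 289, 324, 361, 529]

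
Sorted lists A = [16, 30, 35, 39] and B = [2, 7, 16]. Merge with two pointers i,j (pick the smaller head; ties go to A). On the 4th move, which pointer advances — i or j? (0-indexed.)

i=0 j=0: A[i]=16>B[j]=2 take 2, j++
i=0 j=1: A[i]=16>B[j]=7 take 7, j++
i=0 j=2: A[i]=16<=B[j]=16 take 16, i++
i=1 j=2: A[i]=30>B[j]=16 take 16, j++

j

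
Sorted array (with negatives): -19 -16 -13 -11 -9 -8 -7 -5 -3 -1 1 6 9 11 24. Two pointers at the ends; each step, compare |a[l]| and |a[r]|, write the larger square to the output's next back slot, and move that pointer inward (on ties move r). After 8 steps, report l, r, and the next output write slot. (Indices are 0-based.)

l=5, r=11, next write slot=6

l=0 r=14: |-19|<=|24| out[14]=576, r--
l=0 r=13: |-19|>|11| out[13]=361, l++
l=1 r=13: |-16|>|11| out[12]=256, l++
l=2 r=13: |-13|>|11| out[11]=169, l++
l=3 r=13: |-11|<=|11| out[10]=121, r--
l=3 r=12: |-11|>|9| out[9]=121, l++
l=4 r=12: |-9|<=|9| out[8]=81, r--
l=4 r=11: |-9|>|6| out[7]=81, l++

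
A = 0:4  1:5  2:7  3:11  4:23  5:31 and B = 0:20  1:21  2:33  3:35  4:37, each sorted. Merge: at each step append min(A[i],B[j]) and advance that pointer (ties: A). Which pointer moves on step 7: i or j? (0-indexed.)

i

[i=0,j=0] A[i]=4<=B[j]=20 take 4 → i++
[i=1,j=0] A[i]=5<=B[j]=20 take 5 → i++
[i=2,j=0] A[i]=7<=B[j]=20 take 7 → i++
[i=3,j=0] A[i]=11<=B[j]=20 take 11 → i++
[i=4,j=0] A[i]=23>B[j]=20 take 20 → j++
[i=4,j=1] A[i]=23>B[j]=21 take 21 → j++
[i=4,j=2] A[i]=23<=B[j]=33 take 23 → i++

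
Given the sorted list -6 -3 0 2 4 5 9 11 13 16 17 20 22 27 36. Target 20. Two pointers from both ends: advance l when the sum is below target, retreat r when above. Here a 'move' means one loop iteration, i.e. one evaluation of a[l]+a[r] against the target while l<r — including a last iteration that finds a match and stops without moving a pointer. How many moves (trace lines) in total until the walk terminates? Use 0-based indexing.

l=0 r=14: -6+36=30 >20, r--
l=0 r=13: -6+27=21 >20, r--
l=0 r=12: -6+22=16 <20, l++
l=1 r=12: -3+22=19 <20, l++
l=2 r=12: 0+22=22 >20, r--
l=2 r=11: 0+20=20, found

6 moves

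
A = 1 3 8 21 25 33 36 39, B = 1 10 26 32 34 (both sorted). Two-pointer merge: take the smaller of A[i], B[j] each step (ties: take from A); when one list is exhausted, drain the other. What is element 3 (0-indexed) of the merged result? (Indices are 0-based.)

i=0 j=0: A[i]=1<=B[j]=1 take 1, i++
i=1 j=0: A[i]=3>B[j]=1 take 1, j++
i=1 j=1: A[i]=3<=B[j]=10 take 3, i++
i=2 j=1: A[i]=8<=B[j]=10 take 8, i++
i=3 j=1: A[i]=21>B[j]=10 take 10, j++
i=3 j=2: A[i]=21<=B[j]=26 take 21, i++
i=4 j=2: A[i]=25<=B[j]=26 take 25, i++
i=5 j=2: A[i]=33>B[j]=26 take 26, j++
i=5 j=3: A[i]=33>B[j]=32 take 32, j++
i=5 j=4: A[i]=33<=B[j]=34 take 33, i++
i=6 j=4: A[i]=36>B[j]=34 take 34, j++
i=6 j=5: B done, take A[i]=36, i++
i=7 j=5: B done, take A[i]=39, i++

merged[3] = 8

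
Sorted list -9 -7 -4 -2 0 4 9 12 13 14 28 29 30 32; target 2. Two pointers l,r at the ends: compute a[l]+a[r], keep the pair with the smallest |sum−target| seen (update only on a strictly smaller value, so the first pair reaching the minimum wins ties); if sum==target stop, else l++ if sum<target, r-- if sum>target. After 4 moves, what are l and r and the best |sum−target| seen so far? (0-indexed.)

[0,13] -9+32=23 d=21 * → r--
[0,12] -9+30=21 d=19 * → r--
[0,11] -9+29=20 d=18 * → r--
[0,10] -9+28=19 d=17 * → r--

l=0, r=9, best |Δ|=17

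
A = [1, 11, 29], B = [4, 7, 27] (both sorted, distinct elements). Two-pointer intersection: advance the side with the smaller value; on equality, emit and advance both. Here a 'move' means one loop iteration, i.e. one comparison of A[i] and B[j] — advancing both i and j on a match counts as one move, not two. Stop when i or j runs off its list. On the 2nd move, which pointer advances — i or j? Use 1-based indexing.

j

[i=1,j=1] 1<4 → i++
[i=2,j=1] 11>4 → j++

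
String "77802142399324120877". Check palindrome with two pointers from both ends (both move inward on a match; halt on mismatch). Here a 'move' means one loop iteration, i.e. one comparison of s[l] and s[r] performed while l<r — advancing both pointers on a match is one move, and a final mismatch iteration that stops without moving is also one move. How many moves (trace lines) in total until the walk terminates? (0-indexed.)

10 moves

l=0 r=19: '7'=='7', l++,r--
l=1 r=18: '7'=='7', l++,r--
l=2 r=17: '8'=='8', l++,r--
l=3 r=16: '0'=='0', l++,r--
l=4 r=15: '2'=='2', l++,r--
l=5 r=14: '1'=='1', l++,r--
l=6 r=13: '4'=='4', l++,r--
l=7 r=12: '2'=='2', l++,r--
l=8 r=11: '3'=='3', l++,r--
l=9 r=10: '9'=='9', l++,r--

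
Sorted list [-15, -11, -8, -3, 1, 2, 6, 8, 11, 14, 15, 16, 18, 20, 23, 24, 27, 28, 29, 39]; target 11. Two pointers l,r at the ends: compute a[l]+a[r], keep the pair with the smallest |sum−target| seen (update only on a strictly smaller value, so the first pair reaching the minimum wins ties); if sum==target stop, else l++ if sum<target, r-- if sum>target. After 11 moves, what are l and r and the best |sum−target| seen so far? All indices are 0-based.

[0,19] -15+39=24 d=13 * → r--
[0,18] -15+29=14 d=3 * → r--
[0,17] -15+28=13 d=2 * → r--
[0,16] -15+27=12 d=1 * → r--
[0,15] -15+24=9 d=2 → l++
[1,15] -11+24=13 d=2 → r--
[1,14] -11+23=12 d=1 → r--
[1,13] -11+20=9 d=2 → l++
[2,13] -8+20=12 d=1 → r--
[2,12] -8+18=10 d=1 → l++
[3,12] -3+18=15 d=4 → r--

l=3, r=11, best |Δ|=1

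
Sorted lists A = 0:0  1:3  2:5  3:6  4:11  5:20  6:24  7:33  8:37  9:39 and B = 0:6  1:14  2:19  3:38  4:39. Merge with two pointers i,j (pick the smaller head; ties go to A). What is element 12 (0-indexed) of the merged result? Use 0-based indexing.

i=0 j=0: A[i]=0<=B[j]=6 take 0, i++
i=1 j=0: A[i]=3<=B[j]=6 take 3, i++
i=2 j=0: A[i]=5<=B[j]=6 take 5, i++
i=3 j=0: A[i]=6<=B[j]=6 take 6, i++
i=4 j=0: A[i]=11>B[j]=6 take 6, j++
i=4 j=1: A[i]=11<=B[j]=14 take 11, i++
i=5 j=1: A[i]=20>B[j]=14 take 14, j++
i=5 j=2: A[i]=20>B[j]=19 take 19, j++
i=5 j=3: A[i]=20<=B[j]=38 take 20, i++
i=6 j=3: A[i]=24<=B[j]=38 take 24, i++
i=7 j=3: A[i]=33<=B[j]=38 take 33, i++
i=8 j=3: A[i]=37<=B[j]=38 take 37, i++
i=9 j=3: A[i]=39>B[j]=38 take 38, j++
i=9 j=4: A[i]=39<=B[j]=39 take 39, i++
i=10 j=4: A done, take B[j]=39, j++

merged[12] = 38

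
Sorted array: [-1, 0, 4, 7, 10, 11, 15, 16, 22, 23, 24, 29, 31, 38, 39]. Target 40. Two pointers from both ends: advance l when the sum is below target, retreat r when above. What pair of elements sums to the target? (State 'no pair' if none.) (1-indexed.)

(11, 29)

l=1 r=15: -1+39=38 <40, l++
l=2 r=15: 0+39=39 <40, l++
l=3 r=15: 4+39=43 >40, r--
l=3 r=14: 4+38=42 >40, r--
l=3 r=13: 4+31=35 <40, l++
l=4 r=13: 7+31=38 <40, l++
l=5 r=13: 10+31=41 >40, r--
l=5 r=12: 10+29=39 <40, l++
l=6 r=12: 11+29=40, found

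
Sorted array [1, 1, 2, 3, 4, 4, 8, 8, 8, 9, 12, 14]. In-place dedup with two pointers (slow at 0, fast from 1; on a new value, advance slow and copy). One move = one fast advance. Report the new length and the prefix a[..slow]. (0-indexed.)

slow=0 fast=1: a[fast]=1=a[slow] dup, fast++
slow=0 fast=2: a[fast]=2≠a[slow]=1 write a[1]=2, slow++,fast++
slow=1 fast=3: a[fast]=3≠a[slow]=2 write a[2]=3, slow++,fast++
slow=2 fast=4: a[fast]=4≠a[slow]=3 write a[3]=4, slow++,fast++
slow=3 fast=5: a[fast]=4=a[slow] dup, fast++
slow=3 fast=6: a[fast]=8≠a[slow]=4 write a[4]=8, slow++,fast++
slow=4 fast=7: a[fast]=8=a[slow] dup, fast++
slow=4 fast=8: a[fast]=8=a[slow] dup, fast++
slow=4 fast=9: a[fast]=9≠a[slow]=8 write a[5]=9, slow++,fast++
slow=5 fast=10: a[fast]=12≠a[slow]=9 write a[6]=12, slow++,fast++
slow=6 fast=11: a[fast]=14≠a[slow]=12 write a[7]=14, slow++,fast++

length 8; prefix = [1, 2, 3, 4, 8, 9, 12, 14]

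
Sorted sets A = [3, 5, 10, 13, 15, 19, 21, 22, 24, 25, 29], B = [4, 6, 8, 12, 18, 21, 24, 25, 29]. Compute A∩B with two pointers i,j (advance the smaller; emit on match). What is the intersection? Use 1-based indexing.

intersection = [21, 24, 25, 29]

i=1 j=1: 3<4, i++
i=2 j=1: 5>4, j++
i=2 j=2: 5<6, i++
i=3 j=2: 10>6, j++
i=3 j=3: 10>8, j++
i=3 j=4: 10<12, i++
i=4 j=4: 13>12, j++
i=4 j=5: 13<18, i++
i=5 j=5: 15<18, i++
i=6 j=5: 19>18, j++
i=6 j=6: 19<21, i++
i=7 j=6: 21==21 emit, i++,j++
i=8 j=7: 22<24, i++
i=9 j=7: 24==24 emit, i++,j++
i=10 j=8: 25==25 emit, i++,j++
i=11 j=9: 29==29 emit, i++,j++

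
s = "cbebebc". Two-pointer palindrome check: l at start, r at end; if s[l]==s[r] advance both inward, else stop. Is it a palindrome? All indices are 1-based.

[1,7] 'c'=='c' → l++,r--
[2,6] 'b'=='b' → l++,r--
[3,5] 'e'=='e' → l++,r--

palindrome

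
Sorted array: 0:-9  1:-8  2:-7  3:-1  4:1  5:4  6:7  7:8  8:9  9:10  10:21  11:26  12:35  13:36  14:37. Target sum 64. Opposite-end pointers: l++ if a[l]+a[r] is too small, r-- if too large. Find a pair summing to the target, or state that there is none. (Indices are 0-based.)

no pair

[0,14] -9+37=28 <64 → l++
[1,14] -8+37=29 <64 → l++
[2,14] -7+37=30 <64 → l++
[3,14] -1+37=36 <64 → l++
[4,14] 1+37=38 <64 → l++
[5,14] 4+37=41 <64 → l++
[6,14] 7+37=44 <64 → l++
[7,14] 8+37=45 <64 → l++
[8,14] 9+37=46 <64 → l++
[9,14] 10+37=47 <64 → l++
[10,14] 21+37=58 <64 → l++
[11,14] 26+37=63 <64 → l++
[12,14] 35+37=72 >64 → r--
[12,13] 35+36=71 >64 → r--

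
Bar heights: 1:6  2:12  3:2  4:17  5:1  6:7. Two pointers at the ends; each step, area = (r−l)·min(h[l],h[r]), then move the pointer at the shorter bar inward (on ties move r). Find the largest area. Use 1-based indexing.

max area = 30

l=1 r=6: min(6,7)*5=30 best=30 *, l++
l=2 r=6: min(12,7)*4=28 best=30, r--
l=2 r=5: min(12,1)*3=3 best=30, r--
l=2 r=4: min(12,17)*2=24 best=30, l++
l=3 r=4: min(2,17)*1=2 best=30, l++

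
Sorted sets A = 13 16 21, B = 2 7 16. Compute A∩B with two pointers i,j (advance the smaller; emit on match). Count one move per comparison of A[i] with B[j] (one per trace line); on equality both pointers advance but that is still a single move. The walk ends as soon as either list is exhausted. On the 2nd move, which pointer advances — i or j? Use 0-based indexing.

i=0 j=0: 13>2, j++
i=0 j=1: 13>7, j++

j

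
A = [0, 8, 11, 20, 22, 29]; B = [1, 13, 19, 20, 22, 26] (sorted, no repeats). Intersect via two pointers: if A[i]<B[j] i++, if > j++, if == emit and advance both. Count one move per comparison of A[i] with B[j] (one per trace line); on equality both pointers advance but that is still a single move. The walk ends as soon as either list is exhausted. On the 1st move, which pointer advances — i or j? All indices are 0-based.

i

[i=0,j=0] 0<1 → i++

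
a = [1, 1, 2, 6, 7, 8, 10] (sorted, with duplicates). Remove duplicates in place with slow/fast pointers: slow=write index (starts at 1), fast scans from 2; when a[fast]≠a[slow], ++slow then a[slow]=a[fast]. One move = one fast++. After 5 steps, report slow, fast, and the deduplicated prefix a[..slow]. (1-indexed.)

(s=1,f=2) a[fast]=1=a[slow] dup → fast++
(s=1,f=3) a[fast]=2≠a[slow]=1 write a[2]=2 → slow++,fast++
(s=2,f=4) a[fast]=6≠a[slow]=2 write a[3]=6 → slow++,fast++
(s=3,f=5) a[fast]=7≠a[slow]=6 write a[4]=7 → slow++,fast++
(s=4,f=6) a[fast]=8≠a[slow]=7 write a[5]=8 → slow++,fast++

slow=5, fast=7, prefix=[1, 2, 6, 7, 8]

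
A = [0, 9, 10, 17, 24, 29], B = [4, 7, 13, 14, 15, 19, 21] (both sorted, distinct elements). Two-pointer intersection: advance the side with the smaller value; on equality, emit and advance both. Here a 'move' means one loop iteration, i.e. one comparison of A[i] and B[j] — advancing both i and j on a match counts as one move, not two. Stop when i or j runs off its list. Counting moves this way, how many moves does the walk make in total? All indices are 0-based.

11 moves

i=0 j=0: 0<4, i++
i=1 j=0: 9>4, j++
i=1 j=1: 9>7, j++
i=1 j=2: 9<13, i++
i=2 j=2: 10<13, i++
i=3 j=2: 17>13, j++
i=3 j=3: 17>14, j++
i=3 j=4: 17>15, j++
i=3 j=5: 17<19, i++
i=4 j=5: 24>19, j++
i=4 j=6: 24>21, j++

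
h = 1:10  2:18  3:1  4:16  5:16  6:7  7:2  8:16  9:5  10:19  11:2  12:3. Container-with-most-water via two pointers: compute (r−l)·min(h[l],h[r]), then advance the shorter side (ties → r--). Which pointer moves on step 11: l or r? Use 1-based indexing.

l

[1,12] min(10,3)*11=33 best=33 * → r--
[1,11] min(10,2)*10=20 best=33 → r--
[1,10] min(10,19)*9=90 best=90 * → l++
[2,10] min(18,19)*8=144 best=144 * → l++
[3,10] min(1,19)*7=7 best=144 → l++
[4,10] min(16,19)*6=96 best=144 → l++
[5,10] min(16,19)*5=80 best=144 → l++
[6,10] min(7,19)*4=28 best=144 → l++
[7,10] min(2,19)*3=6 best=144 → l++
[8,10] min(16,19)*2=32 best=144 → l++
[9,10] min(5,19)*1=5 best=144 → l++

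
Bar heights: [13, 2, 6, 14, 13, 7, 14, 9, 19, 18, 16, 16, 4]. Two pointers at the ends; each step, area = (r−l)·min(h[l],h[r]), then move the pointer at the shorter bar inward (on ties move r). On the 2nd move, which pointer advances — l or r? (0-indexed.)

l

[0,12] min(13,4)*12=48 best=48 * → r--
[0,11] min(13,16)*11=143 best=143 * → l++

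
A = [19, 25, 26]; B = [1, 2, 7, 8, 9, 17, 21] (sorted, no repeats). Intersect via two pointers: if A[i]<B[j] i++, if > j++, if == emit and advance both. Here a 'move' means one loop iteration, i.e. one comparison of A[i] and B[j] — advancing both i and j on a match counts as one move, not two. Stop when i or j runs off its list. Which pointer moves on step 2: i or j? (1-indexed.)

j

[i=1,j=1] 19>1 → j++
[i=1,j=2] 19>2 → j++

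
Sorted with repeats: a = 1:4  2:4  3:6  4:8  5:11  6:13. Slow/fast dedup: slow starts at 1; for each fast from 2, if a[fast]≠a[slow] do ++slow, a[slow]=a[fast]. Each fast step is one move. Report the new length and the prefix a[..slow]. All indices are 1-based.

length 5; prefix = [4, 6, 8, 11, 13]

slow=1 fast=2: a[fast]=4=a[slow] dup, fast++
slow=1 fast=3: a[fast]=6≠a[slow]=4 write a[2]=6, slow++,fast++
slow=2 fast=4: a[fast]=8≠a[slow]=6 write a[3]=8, slow++,fast++
slow=3 fast=5: a[fast]=11≠a[slow]=8 write a[4]=11, slow++,fast++
slow=4 fast=6: a[fast]=13≠a[slow]=11 write a[5]=13, slow++,fast++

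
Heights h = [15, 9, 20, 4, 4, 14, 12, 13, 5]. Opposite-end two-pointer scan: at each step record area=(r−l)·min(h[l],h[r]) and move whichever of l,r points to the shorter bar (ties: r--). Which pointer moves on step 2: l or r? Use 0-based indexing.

[0,8] min(15,5)*8=40 best=40 * → r--
[0,7] min(15,13)*7=91 best=91 * → r--

r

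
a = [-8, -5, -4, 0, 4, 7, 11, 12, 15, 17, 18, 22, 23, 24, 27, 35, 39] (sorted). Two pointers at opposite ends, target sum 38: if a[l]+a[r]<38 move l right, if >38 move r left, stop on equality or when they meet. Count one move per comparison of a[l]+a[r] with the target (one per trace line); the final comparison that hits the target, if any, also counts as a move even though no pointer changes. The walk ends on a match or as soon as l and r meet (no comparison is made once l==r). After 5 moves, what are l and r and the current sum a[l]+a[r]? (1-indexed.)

l=5, r=16, sum=39

l=1 r=17: -8+39=31 <38, l++
l=2 r=17: -5+39=34 <38, l++
l=3 r=17: -4+39=35 <38, l++
l=4 r=17: 0+39=39 >38, r--
l=4 r=16: 0+35=35 <38, l++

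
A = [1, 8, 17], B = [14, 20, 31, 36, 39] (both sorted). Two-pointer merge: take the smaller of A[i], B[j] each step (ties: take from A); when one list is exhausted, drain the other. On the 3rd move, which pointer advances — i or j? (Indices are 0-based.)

[i=0,j=0] A[i]=1<=B[j]=14 take 1 → i++
[i=1,j=0] A[i]=8<=B[j]=14 take 8 → i++
[i=2,j=0] A[i]=17>B[j]=14 take 14 → j++

j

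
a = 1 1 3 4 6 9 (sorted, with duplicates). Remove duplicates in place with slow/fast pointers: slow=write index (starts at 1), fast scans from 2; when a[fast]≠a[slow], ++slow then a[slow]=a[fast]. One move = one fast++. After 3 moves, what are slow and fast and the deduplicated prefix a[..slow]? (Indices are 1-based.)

slow=3, fast=5, prefix=[1, 3, 4]

(s=1,f=2) a[fast]=1=a[slow] dup → fast++
(s=1,f=3) a[fast]=3≠a[slow]=1 write a[2]=3 → slow++,fast++
(s=2,f=4) a[fast]=4≠a[slow]=3 write a[3]=4 → slow++,fast++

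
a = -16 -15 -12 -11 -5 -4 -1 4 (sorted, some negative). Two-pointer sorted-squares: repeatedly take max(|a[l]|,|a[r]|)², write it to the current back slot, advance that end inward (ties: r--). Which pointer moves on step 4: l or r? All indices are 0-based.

l=0 r=7: |-16|>|4| out[7]=256, l++
l=1 r=7: |-15|>|4| out[6]=225, l++
l=2 r=7: |-12|>|4| out[5]=144, l++
l=3 r=7: |-11|>|4| out[4]=121, l++

l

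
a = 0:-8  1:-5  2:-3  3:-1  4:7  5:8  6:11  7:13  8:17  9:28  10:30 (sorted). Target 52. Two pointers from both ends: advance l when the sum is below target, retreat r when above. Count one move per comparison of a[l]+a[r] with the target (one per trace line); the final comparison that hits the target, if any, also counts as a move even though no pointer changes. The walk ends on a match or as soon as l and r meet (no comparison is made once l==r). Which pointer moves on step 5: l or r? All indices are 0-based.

[0,10] -8+30=22 <52 → l++
[1,10] -5+30=25 <52 → l++
[2,10] -3+30=27 <52 → l++
[3,10] -1+30=29 <52 → l++
[4,10] 7+30=37 <52 → l++

l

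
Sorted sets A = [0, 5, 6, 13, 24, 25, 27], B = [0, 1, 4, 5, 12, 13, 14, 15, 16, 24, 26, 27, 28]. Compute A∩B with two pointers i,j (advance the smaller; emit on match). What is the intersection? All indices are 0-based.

[i=0,j=0] 0==0 emit → i++,j++
[i=1,j=1] 5>1 → j++
[i=1,j=2] 5>4 → j++
[i=1,j=3] 5==5 emit → i++,j++
[i=2,j=4] 6<12 → i++
[i=3,j=4] 13>12 → j++
[i=3,j=5] 13==13 emit → i++,j++
[i=4,j=6] 24>14 → j++
[i=4,j=7] 24>15 → j++
[i=4,j=8] 24>16 → j++
[i=4,j=9] 24==24 emit → i++,j++
[i=5,j=10] 25<26 → i++
[i=6,j=10] 27>26 → j++
[i=6,j=11] 27==27 emit → i++,j++

intersection = [0, 5, 13, 24, 27]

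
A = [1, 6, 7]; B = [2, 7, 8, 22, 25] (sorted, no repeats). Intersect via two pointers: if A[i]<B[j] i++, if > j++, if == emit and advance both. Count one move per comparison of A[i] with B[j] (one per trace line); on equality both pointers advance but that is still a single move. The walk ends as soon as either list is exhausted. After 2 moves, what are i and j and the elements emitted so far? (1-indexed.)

i=2, j=2, emitted=[]

[i=1,j=1] 1<2 → i++
[i=2,j=1] 6>2 → j++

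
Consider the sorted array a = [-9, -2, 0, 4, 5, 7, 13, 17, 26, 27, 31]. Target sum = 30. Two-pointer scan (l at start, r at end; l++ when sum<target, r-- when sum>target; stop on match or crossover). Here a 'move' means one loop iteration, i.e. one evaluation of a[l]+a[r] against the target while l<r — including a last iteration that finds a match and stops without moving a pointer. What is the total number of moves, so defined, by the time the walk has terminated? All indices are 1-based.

6 moves

[1,11] -9+31=22 <30 → l++
[2,11] -2+31=29 <30 → l++
[3,11] 0+31=31 >30 → r--
[3,10] 0+27=27 <30 → l++
[4,10] 4+27=31 >30 → r--
[4,9] 4+26=30 → found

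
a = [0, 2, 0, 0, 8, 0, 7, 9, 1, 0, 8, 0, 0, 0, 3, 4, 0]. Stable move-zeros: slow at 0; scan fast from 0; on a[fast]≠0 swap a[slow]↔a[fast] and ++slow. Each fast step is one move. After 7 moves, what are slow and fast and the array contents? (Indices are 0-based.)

(s=0,f=0) a[fast]=0 → fast++
(s=0,f=1) a[fast]=2≠0 swap→a[0]=2 → slow++,fast++
(s=1,f=2) a[fast]=0 → fast++
(s=1,f=3) a[fast]=0 → fast++
(s=1,f=4) a[fast]=8≠0 swap→a[1]=8 → slow++,fast++
(s=2,f=5) a[fast]=0 → fast++
(s=2,f=6) a[fast]=7≠0 swap→a[2]=7 → slow++,fast++

slow=3, fast=7, a=[2, 8, 7, 0, 0, 0, 0, 9, 1, 0, 8, 0, 0, 0, 3, 4, 0]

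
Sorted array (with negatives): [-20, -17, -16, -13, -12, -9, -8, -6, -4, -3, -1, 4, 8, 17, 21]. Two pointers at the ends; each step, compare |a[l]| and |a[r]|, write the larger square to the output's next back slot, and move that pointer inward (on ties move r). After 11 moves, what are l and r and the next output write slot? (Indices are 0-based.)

l=8, r=11, next write slot=3

[0,14] |-20|<=|21| out[14]=441 → r--
[0,13] |-20|>|17| out[13]=400 → l++
[1,13] |-17|<=|17| out[12]=289 → r--
[1,12] |-17|>|8| out[11]=289 → l++
[2,12] |-16|>|8| out[10]=256 → l++
[3,12] |-13|>|8| out[9]=169 → l++
[4,12] |-12|>|8| out[8]=144 → l++
[5,12] |-9|>|8| out[7]=81 → l++
[6,12] |-8|<=|8| out[6]=64 → r--
[6,11] |-8|>|4| out[5]=64 → l++
[7,11] |-6|>|4| out[4]=36 → l++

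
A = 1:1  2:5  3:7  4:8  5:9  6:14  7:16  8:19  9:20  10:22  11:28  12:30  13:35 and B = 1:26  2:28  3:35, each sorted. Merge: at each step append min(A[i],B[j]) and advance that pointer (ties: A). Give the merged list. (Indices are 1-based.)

[1, 5, 7, 8, 9, 14, 16, 19, 20, 22, 26, 28, 28, 30, 35, 35]

[i=1,j=1] A[i]=1<=B[j]=26 take 1 → i++
[i=2,j=1] A[i]=5<=B[j]=26 take 5 → i++
[i=3,j=1] A[i]=7<=B[j]=26 take 7 → i++
[i=4,j=1] A[i]=8<=B[j]=26 take 8 → i++
[i=5,j=1] A[i]=9<=B[j]=26 take 9 → i++
[i=6,j=1] A[i]=14<=B[j]=26 take 14 → i++
[i=7,j=1] A[i]=16<=B[j]=26 take 16 → i++
[i=8,j=1] A[i]=19<=B[j]=26 take 19 → i++
[i=9,j=1] A[i]=20<=B[j]=26 take 20 → i++
[i=10,j=1] A[i]=22<=B[j]=26 take 22 → i++
[i=11,j=1] A[i]=28>B[j]=26 take 26 → j++
[i=11,j=2] A[i]=28<=B[j]=28 take 28 → i++
[i=12,j=2] A[i]=30>B[j]=28 take 28 → j++
[i=12,j=3] A[i]=30<=B[j]=35 take 30 → i++
[i=13,j=3] A[i]=35<=B[j]=35 take 35 → i++
[i=14,j=3] A done, take B[j]=35 → j++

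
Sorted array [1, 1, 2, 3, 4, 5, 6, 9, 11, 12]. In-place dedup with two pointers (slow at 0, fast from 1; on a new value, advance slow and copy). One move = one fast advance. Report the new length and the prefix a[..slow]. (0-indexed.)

length 9; prefix = [1, 2, 3, 4, 5, 6, 9, 11, 12]

(s=0,f=1) a[fast]=1=a[slow] dup → fast++
(s=0,f=2) a[fast]=2≠a[slow]=1 write a[1]=2 → slow++,fast++
(s=1,f=3) a[fast]=3≠a[slow]=2 write a[2]=3 → slow++,fast++
(s=2,f=4) a[fast]=4≠a[slow]=3 write a[3]=4 → slow++,fast++
(s=3,f=5) a[fast]=5≠a[slow]=4 write a[4]=5 → slow++,fast++
(s=4,f=6) a[fast]=6≠a[slow]=5 write a[5]=6 → slow++,fast++
(s=5,f=7) a[fast]=9≠a[slow]=6 write a[6]=9 → slow++,fast++
(s=6,f=8) a[fast]=11≠a[slow]=9 write a[7]=11 → slow++,fast++
(s=7,f=9) a[fast]=12≠a[slow]=11 write a[8]=12 → slow++,fast++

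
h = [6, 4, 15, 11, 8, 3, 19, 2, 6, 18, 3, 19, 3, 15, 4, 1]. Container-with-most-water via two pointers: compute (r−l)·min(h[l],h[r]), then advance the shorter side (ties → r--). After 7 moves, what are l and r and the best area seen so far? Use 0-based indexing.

l=0 r=15: min(6,1)*15=15 best=15 *, r--
l=0 r=14: min(6,4)*14=56 best=56 *, r--
l=0 r=13: min(6,15)*13=78 best=78 *, l++
l=1 r=13: min(4,15)*12=48 best=78, l++
l=2 r=13: min(15,15)*11=165 best=165 *, r--
l=2 r=12: min(15,3)*10=30 best=165, r--
l=2 r=11: min(15,19)*9=135 best=165, l++

l=3, r=11, best area=165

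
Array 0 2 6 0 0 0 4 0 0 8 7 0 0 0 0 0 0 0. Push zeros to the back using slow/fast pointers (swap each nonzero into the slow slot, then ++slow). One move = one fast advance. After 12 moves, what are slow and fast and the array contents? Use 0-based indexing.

slow=0 fast=0: a[fast]=0, fast++
slow=0 fast=1: a[fast]=2≠0 swap→a[0]=2, slow++,fast++
slow=1 fast=2: a[fast]=6≠0 swap→a[1]=6, slow++,fast++
slow=2 fast=3: a[fast]=0, fast++
slow=2 fast=4: a[fast]=0, fast++
slow=2 fast=5: a[fast]=0, fast++
slow=2 fast=6: a[fast]=4≠0 swap→a[2]=4, slow++,fast++
slow=3 fast=7: a[fast]=0, fast++
slow=3 fast=8: a[fast]=0, fast++
slow=3 fast=9: a[fast]=8≠0 swap→a[3]=8, slow++,fast++
slow=4 fast=10: a[fast]=7≠0 swap→a[4]=7, slow++,fast++
slow=5 fast=11: a[fast]=0, fast++

slow=5, fast=12, a=[2, 6, 4, 8, 7, 0, 0, 0, 0, 0, 0, 0, 0, 0, 0, 0, 0, 0]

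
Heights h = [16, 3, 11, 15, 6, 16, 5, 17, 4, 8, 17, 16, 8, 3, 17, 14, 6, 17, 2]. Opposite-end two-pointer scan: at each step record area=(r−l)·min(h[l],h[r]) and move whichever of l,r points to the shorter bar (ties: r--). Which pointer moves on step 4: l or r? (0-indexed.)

l

l=0 r=18: min(16,2)*18=36 best=36 *, r--
l=0 r=17: min(16,17)*17=272 best=272 *, l++
l=1 r=17: min(3,17)*16=48 best=272, l++
l=2 r=17: min(11,17)*15=165 best=272, l++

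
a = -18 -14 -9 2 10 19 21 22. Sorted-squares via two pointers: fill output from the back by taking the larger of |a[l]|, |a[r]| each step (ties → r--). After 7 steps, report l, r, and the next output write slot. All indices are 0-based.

l=3, r=3, next write slot=0

[0,7] |-18|<=|22| out[7]=484 → r--
[0,6] |-18|<=|21| out[6]=441 → r--
[0,5] |-18|<=|19| out[5]=361 → r--
[0,4] |-18|>|10| out[4]=324 → l++
[1,4] |-14|>|10| out[3]=196 → l++
[2,4] |-9|<=|10| out[2]=100 → r--
[2,3] |-9|>|2| out[1]=81 → l++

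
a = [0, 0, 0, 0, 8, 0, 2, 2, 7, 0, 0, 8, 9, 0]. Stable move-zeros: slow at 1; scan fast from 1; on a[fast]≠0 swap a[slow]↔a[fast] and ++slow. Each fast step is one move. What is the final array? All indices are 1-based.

(s=1,f=1) a[fast]=0 → fast++
(s=1,f=2) a[fast]=0 → fast++
(s=1,f=3) a[fast]=0 → fast++
(s=1,f=4) a[fast]=0 → fast++
(s=1,f=5) a[fast]=8≠0 swap→a[1]=8 → slow++,fast++
(s=2,f=6) a[fast]=0 → fast++
(s=2,f=7) a[fast]=2≠0 swap→a[2]=2 → slow++,fast++
(s=3,f=8) a[fast]=2≠0 swap→a[3]=2 → slow++,fast++
(s=4,f=9) a[fast]=7≠0 swap→a[4]=7 → slow++,fast++
(s=5,f=10) a[fast]=0 → fast++
(s=5,f=11) a[fast]=0 → fast++
(s=5,f=12) a[fast]=8≠0 swap→a[5]=8 → slow++,fast++
(s=6,f=13) a[fast]=9≠0 swap→a[6]=9 → slow++,fast++
(s=7,f=14) a[fast]=0 → fast++

[8, 2, 2, 7, 8, 9, 0, 0, 0, 0, 0, 0, 0, 0]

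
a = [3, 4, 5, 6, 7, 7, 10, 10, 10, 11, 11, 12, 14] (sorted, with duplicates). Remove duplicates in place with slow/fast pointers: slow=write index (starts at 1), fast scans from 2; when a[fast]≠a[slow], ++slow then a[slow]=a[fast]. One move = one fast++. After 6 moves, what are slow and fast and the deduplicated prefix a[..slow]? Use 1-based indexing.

(s=1,f=2) a[fast]=4≠a[slow]=3 write a[2]=4 → slow++,fast++
(s=2,f=3) a[fast]=5≠a[slow]=4 write a[3]=5 → slow++,fast++
(s=3,f=4) a[fast]=6≠a[slow]=5 write a[4]=6 → slow++,fast++
(s=4,f=5) a[fast]=7≠a[slow]=6 write a[5]=7 → slow++,fast++
(s=5,f=6) a[fast]=7=a[slow] dup → fast++
(s=5,f=7) a[fast]=10≠a[slow]=7 write a[6]=10 → slow++,fast++

slow=6, fast=8, prefix=[3, 4, 5, 6, 7, 10]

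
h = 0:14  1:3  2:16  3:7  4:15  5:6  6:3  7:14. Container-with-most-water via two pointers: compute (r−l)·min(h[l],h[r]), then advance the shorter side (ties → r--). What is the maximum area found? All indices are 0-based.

[0,7] min(14,14)*7=98 best=98 * → r--
[0,6] min(14,3)*6=18 best=98 → r--
[0,5] min(14,6)*5=30 best=98 → r--
[0,4] min(14,15)*4=56 best=98 → l++
[1,4] min(3,15)*3=9 best=98 → l++
[2,4] min(16,15)*2=30 best=98 → r--
[2,3] min(16,7)*1=7 best=98 → r--

max area = 98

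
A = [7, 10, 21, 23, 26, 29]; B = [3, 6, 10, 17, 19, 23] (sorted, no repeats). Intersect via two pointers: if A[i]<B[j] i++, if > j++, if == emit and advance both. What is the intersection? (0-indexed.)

[i=0,j=0] 7>3 → j++
[i=0,j=1] 7>6 → j++
[i=0,j=2] 7<10 → i++
[i=1,j=2] 10==10 emit → i++,j++
[i=2,j=3] 21>17 → j++
[i=2,j=4] 21>19 → j++
[i=2,j=5] 21<23 → i++
[i=3,j=5] 23==23 emit → i++,j++

intersection = [10, 23]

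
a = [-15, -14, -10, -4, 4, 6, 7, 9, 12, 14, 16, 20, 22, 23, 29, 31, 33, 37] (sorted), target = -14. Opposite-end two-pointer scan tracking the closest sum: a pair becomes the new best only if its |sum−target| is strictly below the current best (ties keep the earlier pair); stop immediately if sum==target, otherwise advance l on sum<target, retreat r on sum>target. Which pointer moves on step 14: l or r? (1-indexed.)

r

l=1 r=18: -15+37=22 d=36 *, r--
l=1 r=17: -15+33=18 d=32 *, r--
l=1 r=16: -15+31=16 d=30 *, r--
l=1 r=15: -15+29=14 d=28 *, r--
l=1 r=14: -15+23=8 d=22 *, r--
l=1 r=13: -15+22=7 d=21 *, r--
l=1 r=12: -15+20=5 d=19 *, r--
l=1 r=11: -15+16=1 d=15 *, r--
l=1 r=10: -15+14=-1 d=13 *, r--
l=1 r=9: -15+12=-3 d=11 *, r--
l=1 r=8: -15+9=-6 d=8 *, r--
l=1 r=7: -15+7=-8 d=6 *, r--
l=1 r=6: -15+6=-9 d=5 *, r--
l=1 r=5: -15+4=-11 d=3 *, r--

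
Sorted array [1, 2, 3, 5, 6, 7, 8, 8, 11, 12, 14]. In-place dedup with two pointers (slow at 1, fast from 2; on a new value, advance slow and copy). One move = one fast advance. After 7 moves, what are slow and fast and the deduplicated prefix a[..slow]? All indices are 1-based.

slow=7, fast=9, prefix=[1, 2, 3, 5, 6, 7, 8]

slow=1 fast=2: a[fast]=2≠a[slow]=1 write a[2]=2, slow++,fast++
slow=2 fast=3: a[fast]=3≠a[slow]=2 write a[3]=3, slow++,fast++
slow=3 fast=4: a[fast]=5≠a[slow]=3 write a[4]=5, slow++,fast++
slow=4 fast=5: a[fast]=6≠a[slow]=5 write a[5]=6, slow++,fast++
slow=5 fast=6: a[fast]=7≠a[slow]=6 write a[6]=7, slow++,fast++
slow=6 fast=7: a[fast]=8≠a[slow]=7 write a[7]=8, slow++,fast++
slow=7 fast=8: a[fast]=8=a[slow] dup, fast++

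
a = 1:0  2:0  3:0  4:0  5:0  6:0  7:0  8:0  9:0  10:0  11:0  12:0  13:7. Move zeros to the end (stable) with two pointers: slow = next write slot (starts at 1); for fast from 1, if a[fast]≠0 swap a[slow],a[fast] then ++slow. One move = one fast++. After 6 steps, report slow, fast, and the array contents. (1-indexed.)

slow=1, fast=7, a=[0, 0, 0, 0, 0, 0, 0, 0, 0, 0, 0, 0, 7]

slow=1 fast=1: a[fast]=0, fast++
slow=1 fast=2: a[fast]=0, fast++
slow=1 fast=3: a[fast]=0, fast++
slow=1 fast=4: a[fast]=0, fast++
slow=1 fast=5: a[fast]=0, fast++
slow=1 fast=6: a[fast]=0, fast++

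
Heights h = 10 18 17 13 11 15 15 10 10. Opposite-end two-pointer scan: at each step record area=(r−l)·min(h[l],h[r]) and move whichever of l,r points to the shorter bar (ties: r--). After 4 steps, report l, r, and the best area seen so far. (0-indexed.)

[0,8] min(10,10)*8=80 best=80 * → r--
[0,7] min(10,10)*7=70 best=80 → r--
[0,6] min(10,15)*6=60 best=80 → l++
[1,6] min(18,15)*5=75 best=80 → r--

l=1, r=5, best area=80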